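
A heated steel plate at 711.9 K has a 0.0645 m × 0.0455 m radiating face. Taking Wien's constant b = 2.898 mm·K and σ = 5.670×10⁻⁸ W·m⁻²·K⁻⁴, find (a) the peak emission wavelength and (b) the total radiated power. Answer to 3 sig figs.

(a) λ_max = b/T = 2.898×10⁻³/711.9 = 4.071×10⁻⁶ m = 4.07 μm.
Area A = 0.0645 × 0.0455 = 2.93475×10⁻³ m².
(b) P = σAT⁴ = 5.670×10⁻⁸×2.93475×10⁻³×(711.9)⁴ = 42.7 W.

λ_max ≈ 4.07 μm; P ≈ 42.7 W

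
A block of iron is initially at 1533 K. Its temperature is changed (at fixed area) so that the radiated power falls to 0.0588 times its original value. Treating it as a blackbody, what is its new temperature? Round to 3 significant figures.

P ∝ T⁴, so T₂/T₁ = (P₂/P₁)^(1/4) = (0.0588)^(1/4) = 0.492430.
T₂ = 1533 × 0.492430 = 755 K.

T₂ ≈ 755 K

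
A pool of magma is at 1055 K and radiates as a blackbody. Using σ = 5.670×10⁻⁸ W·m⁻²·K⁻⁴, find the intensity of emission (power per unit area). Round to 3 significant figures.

Stefan–Boltzmann: I = σT⁴ = 5.670×10⁻⁸ × (1055)⁴ = 7.02×10⁴ W/m².

I ≈ 7.02×10⁴ W/m²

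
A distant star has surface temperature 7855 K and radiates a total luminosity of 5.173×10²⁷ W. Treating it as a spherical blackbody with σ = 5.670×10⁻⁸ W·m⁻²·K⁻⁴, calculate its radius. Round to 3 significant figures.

R ≈ 1.38×10⁹ m

L = 4πR²σT⁴ ⇒ R = √(L/(4πσT⁴)).
σT⁴ = 2.15858×10⁸ W/m², so R = √(5.173×10²⁷/(4π×2.15858×10⁸)) = 1.38×10⁹ m.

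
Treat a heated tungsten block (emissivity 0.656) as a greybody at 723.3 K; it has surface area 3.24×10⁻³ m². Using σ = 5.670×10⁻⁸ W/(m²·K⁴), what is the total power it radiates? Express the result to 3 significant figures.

P ≈ 33.0 W

Area A = 3.24×10⁻³ m².
P = εσAT⁴ = 0.656 × 5.670×10⁻⁸ × 3.24×10⁻³ × (723.3)⁴ = 33.0 W.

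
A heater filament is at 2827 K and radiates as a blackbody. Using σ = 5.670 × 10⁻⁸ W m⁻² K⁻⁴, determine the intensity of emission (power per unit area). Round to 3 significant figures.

I ≈ 3.62×10⁶ W/m²

Stefan–Boltzmann: I = σT⁴ = 5.670×10⁻⁸ × (2827)⁴ = 3.62×10⁶ W/m².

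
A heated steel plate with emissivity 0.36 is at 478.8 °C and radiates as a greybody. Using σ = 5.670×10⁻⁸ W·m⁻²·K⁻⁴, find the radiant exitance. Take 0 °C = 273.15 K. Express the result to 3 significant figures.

T = 478.8 °C + 273.15 = 751.95 K.
Stefan–Boltzmann: I = εσT⁴ = 0.36 × 5.670×10⁻⁸ × (751.95)⁴ = 6.53×10³ W/m².

I ≈ 6.53×10³ W/m²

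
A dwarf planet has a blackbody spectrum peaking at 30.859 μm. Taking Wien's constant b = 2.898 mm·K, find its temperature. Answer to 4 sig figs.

Wien's law gives T = b/λ_max = (2.898×10⁻³ m·K)/(3.0859×10⁻⁵ m) = 93.91 K.

T ≈ 93.91 K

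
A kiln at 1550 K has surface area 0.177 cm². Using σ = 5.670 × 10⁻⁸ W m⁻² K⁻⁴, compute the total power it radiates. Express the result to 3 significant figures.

Area A = 0.177 cm² = 1.77×10⁻⁵ m².
P = σAT⁴ = 5.670×10⁻⁸ × 1.77×10⁻⁵ × (1550)⁴ = 5.79 W.

P ≈ 5.79 W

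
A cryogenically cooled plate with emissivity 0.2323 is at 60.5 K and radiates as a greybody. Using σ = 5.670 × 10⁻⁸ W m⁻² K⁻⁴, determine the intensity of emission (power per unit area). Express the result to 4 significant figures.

Stefan–Boltzmann: I = εσT⁴ = 0.2323 × 5.670×10⁻⁸ × (60.5)⁴ = 0.1765 W/m².

I ≈ 0.1765 W/m²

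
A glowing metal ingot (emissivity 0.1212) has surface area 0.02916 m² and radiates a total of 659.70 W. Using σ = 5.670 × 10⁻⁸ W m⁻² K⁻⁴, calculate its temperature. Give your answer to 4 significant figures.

T ≈ 1347 K

Area A = 0.02916 m².
P = εσAT⁴ ⇒ T = (P/(εσA))^(1/4) = (659.70/(0.1212×5.670×10⁻⁸×0.02916))^(1/4) = 1347 K.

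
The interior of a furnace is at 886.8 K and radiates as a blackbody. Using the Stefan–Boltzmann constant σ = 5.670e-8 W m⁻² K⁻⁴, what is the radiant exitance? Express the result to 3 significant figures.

Stefan–Boltzmann: I = σT⁴ = 5.670×10⁻⁸ × (886.8)⁴ = 3.51×10⁴ W/m².

I ≈ 3.51×10⁴ W/m²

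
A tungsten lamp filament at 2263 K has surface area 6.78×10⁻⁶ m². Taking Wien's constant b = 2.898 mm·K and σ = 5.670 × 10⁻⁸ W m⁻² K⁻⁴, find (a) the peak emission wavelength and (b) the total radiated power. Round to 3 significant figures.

(a) λ_max = b/T = 2.898×10⁻³/2263 = 1.281×10⁻⁶ m = 1.28 μm.
Area A = 6.78×10⁻⁶ m².
(b) P = σAT⁴ = 5.670×10⁻⁸×6.78×10⁻⁶×(2263)⁴ = 10.1 W.

λ_max ≈ 1.28 μm; P ≈ 10.1 W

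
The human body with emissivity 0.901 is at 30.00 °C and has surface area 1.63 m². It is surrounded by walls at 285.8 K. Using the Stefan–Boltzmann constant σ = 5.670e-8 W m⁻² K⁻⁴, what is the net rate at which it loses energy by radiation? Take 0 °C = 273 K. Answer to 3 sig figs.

T = 30.00 °C + 273 = 303.00 K.
Area A = 1.63 m².
Net radiated power P_net = εσA(T⁴ − T₀⁴) = 0.901×5.670×10⁻⁸×1.63×(303.00⁴ − 285.8⁴).
T⁴ − T₀⁴ = 8.42889×10⁹ − 6.67189×10⁹ = 1.75700×10⁹ K⁴, so P_net = 146 W.

Net loss ≈ 146 W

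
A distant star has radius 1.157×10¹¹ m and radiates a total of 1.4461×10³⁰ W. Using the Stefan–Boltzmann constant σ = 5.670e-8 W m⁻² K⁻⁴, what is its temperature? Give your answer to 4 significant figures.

T ≈ 3509 K

Surface area A = 4πR² = 4π(1.157×10¹¹ m)² = 1.68220×10²³ m².
P = σAT⁴ ⇒ T = (P/(σA))^(1/4) = (1.4461×10³⁰/(5.670×10⁻⁸×1.68220×10²³))^(1/4) = 3509 K.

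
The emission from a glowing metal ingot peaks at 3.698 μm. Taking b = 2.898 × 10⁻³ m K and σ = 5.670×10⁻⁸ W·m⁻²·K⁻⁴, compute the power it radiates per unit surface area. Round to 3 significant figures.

I ≈ 2.14×10⁴ W/m²

Wien's law: T = b/λ_max = 2.898×10⁻³/3.698×10⁻⁶ = 783.667 K.
Then I = σT⁴ = 5.670×10⁻⁸×(783.667)⁴ = 2.14×10⁴ W/m².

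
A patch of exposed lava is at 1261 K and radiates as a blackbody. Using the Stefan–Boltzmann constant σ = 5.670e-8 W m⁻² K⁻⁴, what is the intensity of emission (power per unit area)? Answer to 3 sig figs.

I ≈ 1.43×10⁵ W/m²

Stefan–Boltzmann: I = σT⁴ = 5.670×10⁻⁸ × (1261)⁴ = 1.43×10⁵ W/m².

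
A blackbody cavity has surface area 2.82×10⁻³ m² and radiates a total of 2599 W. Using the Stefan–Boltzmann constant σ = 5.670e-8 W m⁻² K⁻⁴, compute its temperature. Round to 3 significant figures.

Area A = 2.82×10⁻³ m².
P = σAT⁴ ⇒ T = (P/(σA))^(1/4) = (2599/(5.670×10⁻⁸×2.82×10⁻³))^(1/4) = 2.01×10³ K.

T ≈ 2.01×10³ K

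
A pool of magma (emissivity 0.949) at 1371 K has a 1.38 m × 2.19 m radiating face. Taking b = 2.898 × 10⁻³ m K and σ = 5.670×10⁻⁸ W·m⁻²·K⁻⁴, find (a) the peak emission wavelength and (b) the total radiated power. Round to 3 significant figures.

(a) λ_max = b/T = 2.898×10⁻³/1371 = 2.114×10⁻⁶ m = 2.11×10³ nm.
Area A = 1.38 × 2.19 = 3.0222 m².
(b) P = εσAT⁴ = 0.949×5.670×10⁻⁸×3.0222×(1371)⁴ = 5.75×10⁵ W.

λ_max ≈ 2.11×10³ nm; P ≈ 5.75×10⁵ W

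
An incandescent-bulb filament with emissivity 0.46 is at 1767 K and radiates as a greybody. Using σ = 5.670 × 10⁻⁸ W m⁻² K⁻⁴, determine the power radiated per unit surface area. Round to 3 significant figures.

Stefan–Boltzmann: I = εσT⁴ = 0.46 × 5.670×10⁻⁸ × (1767)⁴ = 2.54×10⁵ W/m².

I ≈ 2.54×10⁵ W/m²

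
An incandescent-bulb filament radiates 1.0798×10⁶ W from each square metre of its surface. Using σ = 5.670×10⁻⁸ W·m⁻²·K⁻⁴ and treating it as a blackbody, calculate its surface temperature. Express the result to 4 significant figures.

I = σT⁴, so T = (I/σ)^(1/4) = (1.0798×10⁶/(5.670×10⁻⁸))^(1/4) = 2089 K.

T ≈ 2089 K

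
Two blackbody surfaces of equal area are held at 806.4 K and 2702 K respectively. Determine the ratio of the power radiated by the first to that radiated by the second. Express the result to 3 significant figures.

P₁/P₂ ≈ 7.93×10⁻³

With equal areas, P₁/P₂ = (T₁/T₂)⁴ = (806.4/2702)⁴ = 7.93×10⁻³.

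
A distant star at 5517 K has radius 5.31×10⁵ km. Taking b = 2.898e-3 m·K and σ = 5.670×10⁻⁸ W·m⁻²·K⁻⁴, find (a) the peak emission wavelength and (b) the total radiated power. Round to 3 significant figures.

(a) λ_max = b/T = 2.898×10⁻³/5517 = 5.253×10⁻⁷ m = 525 nm.
Surface area A = 4πR² = 4π(5.31×10⁸ m)² = 3.54323×10¹⁸ m².
(b) P = σAT⁴ = 5.670×10⁻⁸×3.54323×10¹⁸×(5517)⁴ = 1.86×10²⁶ W.

λ_max ≈ 525 nm; P ≈ 1.86×10²⁶ W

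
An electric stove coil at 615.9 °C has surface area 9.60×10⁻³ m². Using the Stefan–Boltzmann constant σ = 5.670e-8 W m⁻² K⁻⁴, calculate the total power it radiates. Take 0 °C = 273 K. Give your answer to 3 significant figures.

P ≈ 340 W

T = 615.9 °C + 273 = 888.9 K.
Area A = 9.60×10⁻³ m².
P = σAT⁴ = 5.670×10⁻⁸ × 9.60×10⁻³ × (888.9)⁴ = 340 W.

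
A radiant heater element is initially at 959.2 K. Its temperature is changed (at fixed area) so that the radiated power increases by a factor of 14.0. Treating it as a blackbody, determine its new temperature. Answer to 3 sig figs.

P ∝ T⁴, so T₂/T₁ = (P₂/P₁)^(1/4) = (14.0)^(1/4) = 1.93434.
T₂ = 959.2 × 1.93434 = 1.86×10³ K.

T₂ ≈ 1.86×10³ K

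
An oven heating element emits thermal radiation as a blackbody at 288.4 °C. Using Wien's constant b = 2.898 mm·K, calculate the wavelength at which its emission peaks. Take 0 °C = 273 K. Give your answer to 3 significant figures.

λ_max ≈ 5.16 μm

T = 288.4 °C + 273 = 561.4 K.
Wien's displacement law: λ_max = b/T = (2.898×10⁻³ m·K)/(561.4 K) = 5.162×10⁻⁶ m.
That is 5.16 μm, in the infrared range.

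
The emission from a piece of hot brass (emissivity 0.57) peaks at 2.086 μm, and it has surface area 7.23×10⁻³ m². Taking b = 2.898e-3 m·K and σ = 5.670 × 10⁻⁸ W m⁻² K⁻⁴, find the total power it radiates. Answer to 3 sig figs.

P ≈ 870 W

Wien's law: T = b/λ_max = 2.898×10⁻³/2.086×10⁻⁶ = 1389.26 K.
Area A = 7.23×10⁻³ m².
Then P = εσAT⁴ = 0.57×5.670×10⁻⁸×7.23×10⁻³×(1389.26)⁴ = 870 W.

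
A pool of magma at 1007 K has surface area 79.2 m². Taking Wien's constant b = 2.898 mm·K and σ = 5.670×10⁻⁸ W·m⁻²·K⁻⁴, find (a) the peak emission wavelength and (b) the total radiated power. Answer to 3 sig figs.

λ_max ≈ 2.88 μm; P ≈ 4.62×10⁶ W

(a) λ_max = b/T = 2.898×10⁻³/1007 = 2.878×10⁻⁶ m = 2.88 μm.
Area A = 79.2 m².
(b) P = σAT⁴ = 5.670×10⁻⁸×79.2×(1007)⁴ = 4.62×10⁶ W.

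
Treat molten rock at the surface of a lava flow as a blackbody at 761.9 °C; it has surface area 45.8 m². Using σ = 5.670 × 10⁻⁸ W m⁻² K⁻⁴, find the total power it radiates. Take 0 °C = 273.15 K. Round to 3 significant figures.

P ≈ 2.98×10⁶ W

T = 761.9 °C + 273.15 = 1035.05 K.
Area A = 45.8 m².
P = σAT⁴ = 5.670×10⁻⁸ × 45.8 × (1035.05)⁴ = 2.98×10⁶ W.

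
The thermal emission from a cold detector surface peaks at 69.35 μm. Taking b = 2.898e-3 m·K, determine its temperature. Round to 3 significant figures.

T ≈ 41.8 K

Wien's law gives T = b/λ_max = (2.898×10⁻³ m·K)/(6.935×10⁻⁵ m) = 41.8 K.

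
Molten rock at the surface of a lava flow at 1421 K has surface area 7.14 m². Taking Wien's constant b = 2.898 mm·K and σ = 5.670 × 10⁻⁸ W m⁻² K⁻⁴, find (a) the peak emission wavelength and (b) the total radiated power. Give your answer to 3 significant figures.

λ_max ≈ 2.04×10³ nm; P ≈ 1.65×10⁶ W

(a) λ_max = b/T = 2.898×10⁻³/1421 = 2.039×10⁻⁶ m = 2.04×10³ nm.
Area A = 7.14 m².
(b) P = σAT⁴ = 5.670×10⁻⁸×7.14×(1421)⁴ = 1.65×10⁶ W.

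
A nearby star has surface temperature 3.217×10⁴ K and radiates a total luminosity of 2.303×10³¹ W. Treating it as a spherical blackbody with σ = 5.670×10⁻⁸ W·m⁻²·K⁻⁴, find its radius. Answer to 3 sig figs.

L = 4πR²σT⁴ ⇒ R = √(L/(4πσT⁴)).
σT⁴ = 6.07278×10¹⁰ W/m², so R = √(2.303×10³¹/(4π×6.07278×10¹⁰)) = 5.49×10⁹ m.

R ≈ 5.49×10⁹ m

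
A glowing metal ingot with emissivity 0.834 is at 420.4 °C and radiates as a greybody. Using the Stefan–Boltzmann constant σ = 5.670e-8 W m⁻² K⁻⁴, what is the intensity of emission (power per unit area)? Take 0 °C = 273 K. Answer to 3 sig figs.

T = 420.4 °C + 273 = 693.4 K.
Stefan–Boltzmann: I = εσT⁴ = 0.834 × 5.670×10⁻⁸ × (693.4)⁴ = 1.09×10⁴ W/m².

I ≈ 1.09×10⁴ W/m²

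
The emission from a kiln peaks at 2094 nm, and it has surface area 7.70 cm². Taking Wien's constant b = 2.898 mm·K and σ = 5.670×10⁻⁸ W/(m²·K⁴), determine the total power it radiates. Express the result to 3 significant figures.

Wien's law: T = b/λ_max = 2.898×10⁻³/2.094×10⁻⁶ = 1383.95 K.
Area A = 7.70 cm² = 7.70×10⁻⁴ m².
Then P = σAT⁴ = 5.670×10⁻⁸×7.70×10⁻⁴×(1383.95)⁴ = 160 W.

P ≈ 160 W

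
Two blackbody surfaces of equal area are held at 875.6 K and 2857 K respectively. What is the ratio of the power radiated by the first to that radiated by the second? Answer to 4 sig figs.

P₁/P₂ ≈ 8.822×10⁻³

With equal areas, P₁/P₂ = (T₁/T₂)⁴ = (875.6/2857)⁴ = 8.822×10⁻³.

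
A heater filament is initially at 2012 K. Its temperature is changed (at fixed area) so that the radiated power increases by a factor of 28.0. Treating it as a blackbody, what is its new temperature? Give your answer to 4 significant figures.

P ∝ T⁴, so T₂/T₁ = (P₂/P₁)^(1/4) = (28.0)^(1/4) = 2.30033.
T₂ = 2012 × 2.30033 = 4628 K.

T₂ ≈ 4628 K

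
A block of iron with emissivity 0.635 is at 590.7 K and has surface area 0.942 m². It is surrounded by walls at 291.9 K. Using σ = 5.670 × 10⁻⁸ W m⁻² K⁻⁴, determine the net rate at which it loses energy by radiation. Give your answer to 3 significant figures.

Area A = 0.942 m².
Net radiated power P_net = εσA(T⁴ − T₀⁴) = 0.635×5.670×10⁻⁸×0.942×(590.7⁴ − 291.9⁴).
T⁴ − T₀⁴ = 1.21750×10¹¹ − 7.26000×10⁹ = 1.14490×10¹¹ K⁴, so P_net = 3.88×10³ W.

Net loss ≈ 3.88×10³ W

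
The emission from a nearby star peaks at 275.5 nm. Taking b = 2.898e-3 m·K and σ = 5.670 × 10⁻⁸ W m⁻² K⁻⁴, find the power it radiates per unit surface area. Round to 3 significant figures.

Wien's law: T = b/λ_max = 2.898×10⁻³/2.755×10⁻⁷ = 10519.1 K.
Then I = σT⁴ = 5.670×10⁻⁸×(10519.1)⁴ = 6.94×10⁸ W/m².

I ≈ 6.94×10⁸ W/m²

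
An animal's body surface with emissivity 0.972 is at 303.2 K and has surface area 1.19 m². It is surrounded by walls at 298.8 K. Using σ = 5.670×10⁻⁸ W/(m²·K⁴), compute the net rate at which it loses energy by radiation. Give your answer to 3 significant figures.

Area A = 1.19 m².
Net radiated power P_net = εσA(T⁴ − T₀⁴) = 0.972×5.670×10⁻⁸×1.19×(303.2⁴ − 298.8⁴).
T⁴ − T₀⁴ = 8.45117×10⁹ − 7.97118×10⁹ = 4.79990×10⁸ K⁴, so P_net = 31.5 W.

Net loss ≈ 31.5 W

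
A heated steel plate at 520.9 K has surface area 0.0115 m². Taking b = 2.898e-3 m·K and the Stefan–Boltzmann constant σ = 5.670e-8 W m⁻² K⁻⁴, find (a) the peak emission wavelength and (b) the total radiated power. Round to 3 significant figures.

λ_max ≈ 5.56 μm; P ≈ 48.0 W

(a) λ_max = b/T = 2.898×10⁻³/520.9 = 5.563×10⁻⁶ m = 5.56 μm.
Area A = 0.0115 m².
(b) P = σAT⁴ = 5.670×10⁻⁸×0.0115×(520.9)⁴ = 48.0 W.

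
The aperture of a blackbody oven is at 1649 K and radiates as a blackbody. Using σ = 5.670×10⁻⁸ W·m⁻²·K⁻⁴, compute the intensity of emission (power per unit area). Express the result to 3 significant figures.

Stefan–Boltzmann: I = σT⁴ = 5.670×10⁻⁸ × (1649)⁴ = 4.19×10⁵ W/m².

I ≈ 4.19×10⁵ W/m²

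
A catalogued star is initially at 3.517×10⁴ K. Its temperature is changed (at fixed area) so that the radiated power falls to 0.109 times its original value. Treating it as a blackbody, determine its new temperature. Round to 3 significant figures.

T₂ ≈ 2.02×10⁴ K

P ∝ T⁴, so T₂/T₁ = (P₂/P₁)^(1/4) = (0.109)^(1/4) = 0.574588.
T₂ = 3.517×10⁴ × 0.574588 = 2.02×10⁴ K.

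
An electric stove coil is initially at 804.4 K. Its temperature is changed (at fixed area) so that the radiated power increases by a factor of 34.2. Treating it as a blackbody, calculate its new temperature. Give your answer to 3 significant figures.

T₂ ≈ 1.95×10³ K

P ∝ T⁴, so T₂/T₁ = (P₂/P₁)^(1/4) = (34.2)^(1/4) = 2.41828.
T₂ = 804.4 × 2.41828 = 1.95×10³ K.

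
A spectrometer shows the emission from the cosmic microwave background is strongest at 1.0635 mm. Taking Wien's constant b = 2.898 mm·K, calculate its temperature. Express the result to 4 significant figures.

T ≈ 2.725 K

Wien's law gives T = b/λ_max = (2.898×10⁻³ m·K)/(1.0635×10⁻³ m) = 2.725 K.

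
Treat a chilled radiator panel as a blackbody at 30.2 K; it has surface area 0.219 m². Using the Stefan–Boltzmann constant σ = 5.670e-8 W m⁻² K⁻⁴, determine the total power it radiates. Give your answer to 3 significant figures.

Area A = 0.219 m².
P = σAT⁴ = 5.670×10⁻⁸ × 0.219 × (30.2)⁴ = 0.0103 W.

P ≈ 0.0103 W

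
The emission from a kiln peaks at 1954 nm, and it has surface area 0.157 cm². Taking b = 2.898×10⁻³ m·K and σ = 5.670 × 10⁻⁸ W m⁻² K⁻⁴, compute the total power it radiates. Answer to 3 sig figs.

Wien's law: T = b/λ_max = 2.898×10⁻³/1.954×10⁻⁶ = 1483.11 K.
Area A = 0.157 cm² = 1.57×10⁻⁵ m².
Then P = σAT⁴ = 5.670×10⁻⁸×1.57×10⁻⁵×(1483.11)⁴ = 4.31 W.

P ≈ 4.31 W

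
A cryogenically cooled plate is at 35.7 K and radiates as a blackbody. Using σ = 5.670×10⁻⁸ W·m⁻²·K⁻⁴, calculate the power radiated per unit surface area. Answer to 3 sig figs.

I ≈ 0.0921 W/m²

Stefan–Boltzmann: I = σT⁴ = 5.670×10⁻⁸ × (35.7)⁴ = 0.0921 W/m².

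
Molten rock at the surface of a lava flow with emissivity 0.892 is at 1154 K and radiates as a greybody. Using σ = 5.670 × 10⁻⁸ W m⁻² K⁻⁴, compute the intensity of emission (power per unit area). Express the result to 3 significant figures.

I ≈ 8.97×10⁴ W/m²

Stefan–Boltzmann: I = εσT⁴ = 0.892 × 5.670×10⁻⁸ × (1154)⁴ = 8.97×10⁴ W/m².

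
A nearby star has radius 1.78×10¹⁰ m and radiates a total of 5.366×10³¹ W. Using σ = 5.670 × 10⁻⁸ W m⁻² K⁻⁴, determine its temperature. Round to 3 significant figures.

Surface area A = 4πR² = 4π(1.78×10¹⁰ m)² = 3.98153×10²¹ m².
P = σAT⁴ ⇒ T = (P/(σA))^(1/4) = (5.366×10³¹/(5.670×10⁻⁸×3.98153×10²¹))^(1/4) = 2.21×10⁴ K.

T ≈ 2.21×10⁴ K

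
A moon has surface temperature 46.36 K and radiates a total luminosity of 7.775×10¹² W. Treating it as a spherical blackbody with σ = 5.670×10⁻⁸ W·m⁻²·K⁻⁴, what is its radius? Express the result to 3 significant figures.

R ≈ 1.54×10⁶ m

L = 4πR²σT⁴ ⇒ R = √(L/(4πσT⁴)).
σT⁴ = 0.261913 W/m², so R = √(7.775×10¹²/(4π×0.261913)) = 1.54×10⁶ m.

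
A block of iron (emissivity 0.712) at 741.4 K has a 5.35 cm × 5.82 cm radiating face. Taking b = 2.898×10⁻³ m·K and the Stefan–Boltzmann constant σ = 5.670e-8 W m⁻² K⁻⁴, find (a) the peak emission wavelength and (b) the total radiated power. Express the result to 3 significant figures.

λ_max ≈ 3.91 μm; P ≈ 38.0 W

(a) λ_max = b/T = 2.898×10⁻³/741.4 = 3.909×10⁻⁶ m = 3.91 μm.
Area A = 0.0535 × 0.0582 = 3.1137×10⁻³ m².
(b) P = εσAT⁴ = 0.712×5.670×10⁻⁸×3.1137×10⁻³×(741.4)⁴ = 38.0 W.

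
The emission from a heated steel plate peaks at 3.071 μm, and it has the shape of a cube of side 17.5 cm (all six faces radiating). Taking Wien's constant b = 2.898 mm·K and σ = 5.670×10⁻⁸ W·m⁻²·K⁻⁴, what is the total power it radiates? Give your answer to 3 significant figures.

Wien's law: T = b/λ_max = 2.898×10⁻³/3.071×10⁻⁶ = 943.667 K.
Area A = 6s² = 6×(0.175 m)² = 0.18375 m².
Then P = σAT⁴ = 5.670×10⁻⁸×0.18375×(943.667)⁴ = 8.26×10³ W.

P ≈ 8.26×10³ W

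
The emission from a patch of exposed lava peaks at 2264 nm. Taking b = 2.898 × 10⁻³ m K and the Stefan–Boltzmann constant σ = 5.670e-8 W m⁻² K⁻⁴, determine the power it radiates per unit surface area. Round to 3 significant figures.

I ≈ 1.52×10⁵ W/m²

Wien's law: T = b/λ_max = 2.898×10⁻³/2.264×10⁻⁶ = 1280.04 K.
Then I = σT⁴ = 5.670×10⁻⁸×(1280.04)⁴ = 1.52×10⁵ W/m².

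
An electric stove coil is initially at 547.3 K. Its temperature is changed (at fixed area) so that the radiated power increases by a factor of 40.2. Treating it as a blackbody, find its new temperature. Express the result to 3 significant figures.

T₂ ≈ 1.38×10³ K

P ∝ T⁴, so T₂/T₁ = (P₂/P₁)^(1/4) = (40.2)^(1/4) = 2.51800.
T₂ = 547.3 × 2.51800 = 1.38×10³ K.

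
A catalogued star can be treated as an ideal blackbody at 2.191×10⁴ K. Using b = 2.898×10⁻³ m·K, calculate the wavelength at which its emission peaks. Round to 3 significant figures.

λ_max ≈ 132 nm

Wien's displacement law: λ_max = b/T = (2.898×10⁻³ m·K)/(2.191×10⁴ K) = 1.323×10⁻⁷ m.
That is 132 nm, in the ultraviolet range.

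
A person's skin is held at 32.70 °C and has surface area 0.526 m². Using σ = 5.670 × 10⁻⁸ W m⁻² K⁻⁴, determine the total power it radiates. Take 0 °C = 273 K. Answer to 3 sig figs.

P ≈ 260 W

T = 32.70 °C + 273 = 305.70 K.
Area A = 0.526 m².
P = σAT⁴ = 5.670×10⁻⁸ × 0.526 × (305.70)⁴ = 260 W.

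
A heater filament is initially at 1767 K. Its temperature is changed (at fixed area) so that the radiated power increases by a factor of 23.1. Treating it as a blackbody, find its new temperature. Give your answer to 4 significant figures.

P ∝ T⁴, so T₂/T₁ = (P₂/P₁)^(1/4) = (23.1)^(1/4) = 2.19232.
T₂ = 1767 × 2.19232 = 3874 K.

T₂ ≈ 3874 K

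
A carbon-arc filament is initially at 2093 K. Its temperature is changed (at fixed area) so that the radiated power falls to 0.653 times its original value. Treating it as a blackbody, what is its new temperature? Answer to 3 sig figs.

T₂ ≈ 1.88×10³ K

P ∝ T⁴, so T₂/T₁ = (P₂/P₁)^(1/4) = (0.653)^(1/4) = 0.898935.
T₂ = 2093 × 0.898935 = 1.88×10³ K.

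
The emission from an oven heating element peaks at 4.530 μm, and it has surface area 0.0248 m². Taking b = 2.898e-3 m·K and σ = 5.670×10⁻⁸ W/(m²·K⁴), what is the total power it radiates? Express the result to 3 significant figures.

Wien's law: T = b/λ_max = 2.898×10⁻³/4.530×10⁻⁶ = 639.735 K.
Area A = 0.0248 m².
Then P = σAT⁴ = 5.670×10⁻⁸×0.0248×(639.735)⁴ = 236 W.

P ≈ 236 W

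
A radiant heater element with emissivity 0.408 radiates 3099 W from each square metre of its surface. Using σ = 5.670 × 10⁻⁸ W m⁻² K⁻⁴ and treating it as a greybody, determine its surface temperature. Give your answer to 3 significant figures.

T ≈ 605 K

I = εσT⁴, so T = (I/εσ)^(1/4) = (3099/(0.408×5.670×10⁻⁸))^(1/4) = 605 K.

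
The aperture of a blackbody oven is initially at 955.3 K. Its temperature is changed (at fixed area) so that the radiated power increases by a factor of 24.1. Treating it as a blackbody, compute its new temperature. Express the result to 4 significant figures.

P ∝ T⁴, so T₂/T₁ = (P₂/P₁)^(1/4) = (24.1)^(1/4) = 2.21567.
T₂ = 955.3 × 2.21567 = 2117 K.

T₂ ≈ 2117 K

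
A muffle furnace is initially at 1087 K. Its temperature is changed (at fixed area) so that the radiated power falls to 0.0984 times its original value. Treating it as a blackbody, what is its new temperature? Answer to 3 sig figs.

T₂ ≈ 609 K

P ∝ T⁴, so T₂/T₁ = (P₂/P₁)^(1/4) = (0.0984)^(1/4) = 0.560078.
T₂ = 1087 × 0.560078 = 609 K.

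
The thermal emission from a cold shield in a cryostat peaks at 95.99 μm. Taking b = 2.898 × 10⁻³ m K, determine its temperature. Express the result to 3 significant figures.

Wien's law gives T = b/λ_max = (2.898×10⁻³ m·K)/(9.599×10⁻⁵ m) = 30.2 K.

T ≈ 30.2 K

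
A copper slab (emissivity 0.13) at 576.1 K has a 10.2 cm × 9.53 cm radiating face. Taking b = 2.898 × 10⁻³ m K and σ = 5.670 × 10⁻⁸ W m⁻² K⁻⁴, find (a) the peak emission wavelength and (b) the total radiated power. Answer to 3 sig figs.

(a) λ_max = b/T = 2.898×10⁻³/576.1 = 5.030×10⁻⁶ m = 5.03 μm.
Area A = 0.102 × 0.0953 = 9.7206×10⁻³ m².
(b) P = εσAT⁴ = 0.13×5.670×10⁻⁸×9.7206×10⁻³×(576.1)⁴ = 7.89 W.

λ_max ≈ 5.03 μm; P ≈ 7.89 W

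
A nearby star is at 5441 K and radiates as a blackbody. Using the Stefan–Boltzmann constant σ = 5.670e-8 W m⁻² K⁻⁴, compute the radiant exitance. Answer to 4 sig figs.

I ≈ 4.969×10⁷ W/m²

Stefan–Boltzmann: I = σT⁴ = 5.670×10⁻⁸ × (5441)⁴ = 4.969×10⁷ W/m².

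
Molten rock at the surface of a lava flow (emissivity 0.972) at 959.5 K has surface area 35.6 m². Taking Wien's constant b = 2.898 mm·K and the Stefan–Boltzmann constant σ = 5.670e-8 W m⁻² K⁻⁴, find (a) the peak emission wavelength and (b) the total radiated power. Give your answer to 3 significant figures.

(a) λ_max = b/T = 2.898×10⁻³/959.5 = 3.020×10⁻⁶ m = 3.02 μm.
Area A = 35.6 m².
(b) P = εσAT⁴ = 0.972×5.670×10⁻⁸×35.6×(959.5)⁴ = 1.66×10⁶ W.

λ_max ≈ 3.02 μm; P ≈ 1.66×10⁶ W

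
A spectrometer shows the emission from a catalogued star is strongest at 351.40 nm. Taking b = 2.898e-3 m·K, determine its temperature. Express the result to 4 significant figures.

Wien's law gives T = b/λ_max = (2.898×10⁻³ m·K)/(3.5140×10⁻⁷ m) = 8247 K.

T ≈ 8247 K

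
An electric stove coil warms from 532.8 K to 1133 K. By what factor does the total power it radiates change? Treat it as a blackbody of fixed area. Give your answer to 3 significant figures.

P ∝ T⁴, so P₂/P₁ = (T₂/T₁)⁴ = (1133/532.8)⁴ = (2.12650)⁴ = 20.4.

P₂/P₁ ≈ 20.4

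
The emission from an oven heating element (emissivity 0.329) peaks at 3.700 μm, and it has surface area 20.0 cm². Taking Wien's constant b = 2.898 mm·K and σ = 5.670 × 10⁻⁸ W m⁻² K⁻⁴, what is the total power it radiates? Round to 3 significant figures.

Wien's law: T = b/λ_max = 2.898×10⁻³/3.700×10⁻⁶ = 783.243 K.
Area A = 20.0 cm² = 2.00×10⁻³ m².
Then P = εσAT⁴ = 0.329×5.670×10⁻⁸×2.00×10⁻³×(783.243)⁴ = 14.0 W.

P ≈ 14.0 W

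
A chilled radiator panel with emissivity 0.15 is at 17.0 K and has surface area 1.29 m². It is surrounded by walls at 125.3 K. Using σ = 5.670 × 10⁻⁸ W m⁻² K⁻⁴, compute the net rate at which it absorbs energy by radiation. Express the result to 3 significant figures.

Net gain ≈ 2.70 W

Area A = 1.29 m².
Net radiated power P_net = εσA(T⁴ − T₀⁴) = 0.15×5.670×10⁻⁸×1.29×(17.0⁴ − 125.3⁴).
T⁴ − T₀⁴ = 83521.0 − 2.46493×10⁸ = -2.46409×10⁸ K⁴, so P_net = -2.70 W — negative, meaning a net gain of 2.70 W.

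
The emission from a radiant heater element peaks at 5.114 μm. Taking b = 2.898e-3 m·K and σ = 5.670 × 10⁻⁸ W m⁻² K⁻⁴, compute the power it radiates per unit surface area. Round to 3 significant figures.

I ≈ 5.85×10³ W/m²

Wien's law: T = b/λ_max = 2.898×10⁻³/5.114×10⁻⁶ = 566.680 K.
Then I = σT⁴ = 5.670×10⁻⁸×(566.680)⁴ = 5.85×10³ W/m².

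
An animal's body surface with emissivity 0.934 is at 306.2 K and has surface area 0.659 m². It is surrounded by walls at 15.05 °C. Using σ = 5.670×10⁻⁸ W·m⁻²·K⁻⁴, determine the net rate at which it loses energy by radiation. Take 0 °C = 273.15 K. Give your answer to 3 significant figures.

Surroundings: T = 15.05 °C + 273.15 = 288.20 K.
Area A = 0.659 m².
Net radiated power P_net = εσA(T⁴ − T₀⁴) = 0.934×5.670×10⁻⁸×0.659×(306.2⁴ − 288.20⁴).
T⁴ − T₀⁴ = 8.79065×10⁹ − 6.89884×10⁹ = 1.89181×10⁹ K⁴, so P_net = 66.0 W.

Net loss ≈ 66.0 W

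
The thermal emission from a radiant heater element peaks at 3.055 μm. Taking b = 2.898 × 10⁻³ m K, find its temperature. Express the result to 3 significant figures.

T ≈ 949 K

Wien's law gives T = b/λ_max = (2.898×10⁻³ m·K)/(3.055×10⁻⁶ m) = 949 K.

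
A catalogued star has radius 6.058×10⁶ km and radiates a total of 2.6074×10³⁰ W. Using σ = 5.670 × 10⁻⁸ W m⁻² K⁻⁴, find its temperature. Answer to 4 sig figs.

Surface area A = 4πR² = 4π(6.058×10⁹ m)² = 4.61178×10²⁰ m².
P = σAT⁴ ⇒ T = (P/(σA))^(1/4) = (2.6074×10³⁰/(5.670×10⁻⁸×4.61178×10²⁰))^(1/4) = 1.777×10⁴ K.

T ≈ 1.777×10⁴ K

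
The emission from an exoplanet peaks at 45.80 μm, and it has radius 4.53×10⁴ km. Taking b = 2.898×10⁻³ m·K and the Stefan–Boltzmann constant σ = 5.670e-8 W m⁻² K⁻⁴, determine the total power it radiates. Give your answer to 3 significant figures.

P ≈ 2.34×10¹⁶ W

Wien's law: T = b/λ_max = 2.898×10⁻³/4.580×10⁻⁵ = 63.2751 K.
Surface area A = 4πR² = 4π(4.53×10⁷ m)² = 2.57873×10¹⁶ m².
Then P = σAT⁴ = 5.670×10⁻⁸×2.57873×10¹⁶×(63.2751)⁴ = 2.34×10¹⁶ W.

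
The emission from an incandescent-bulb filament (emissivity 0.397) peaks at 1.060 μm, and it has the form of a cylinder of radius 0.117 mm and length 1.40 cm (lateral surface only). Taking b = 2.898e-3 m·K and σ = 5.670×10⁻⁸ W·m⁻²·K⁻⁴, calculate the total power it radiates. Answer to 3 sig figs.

Wien's law: T = b/λ_max = 2.898×10⁻³/1.060×10⁻⁶ = 2733.96 K.
Lateral area A = 2πrL = 2π×1.17×10⁻⁴×0.0140 = 1.02919×10⁻⁵ m².
Then P = εσAT⁴ = 0.397×5.670×10⁻⁸×1.02919×10⁻⁵×(2733.96)⁴ = 12.9 W.

P ≈ 12.9 W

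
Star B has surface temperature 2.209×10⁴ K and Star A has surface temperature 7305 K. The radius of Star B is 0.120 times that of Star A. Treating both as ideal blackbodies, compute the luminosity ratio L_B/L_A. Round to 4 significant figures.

L_B/L_A ≈ 1.204

L ∝ R²T⁴, so L_B/L_A = (R_B/R_A)²(T_B/T_A)⁴ = (0.120)² × (2.209×10⁴/7305)⁴ = 0.0144 × 83.6184 = 1.204.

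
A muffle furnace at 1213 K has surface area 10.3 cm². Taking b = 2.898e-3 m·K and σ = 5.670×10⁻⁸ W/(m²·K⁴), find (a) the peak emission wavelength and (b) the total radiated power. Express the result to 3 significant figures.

(a) λ_max = b/T = 2.898×10⁻³/1213 = 2.389×10⁻⁶ m = 2.39 μm.
Area A = 10.3 cm² = 1.03×10⁻³ m².
(b) P = σAT⁴ = 5.670×10⁻⁸×1.03×10⁻³×(1213)⁴ = 126 W.

λ_max ≈ 2.39 μm; P ≈ 126 W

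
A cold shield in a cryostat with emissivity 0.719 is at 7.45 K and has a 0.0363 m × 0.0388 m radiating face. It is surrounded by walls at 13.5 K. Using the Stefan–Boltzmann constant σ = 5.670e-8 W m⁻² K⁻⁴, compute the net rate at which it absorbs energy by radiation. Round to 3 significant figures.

Area A = 0.0363 × 0.0388 = 1.40844×10⁻³ m².
Net radiated power P_net = εσA(T⁴ − T₀⁴) = 0.719×5.670×10⁻⁸×1.40844×10⁻³×(7.45⁴ − 13.5⁴).
T⁴ − T₀⁴ = 3080.53 − 33215.1 = -30134.6 K⁴, so P_net = -1.73×10⁻⁶ W — negative, meaning a net gain of 1.73×10⁻⁶ W.

Net gain ≈ 1.73×10⁻⁶ W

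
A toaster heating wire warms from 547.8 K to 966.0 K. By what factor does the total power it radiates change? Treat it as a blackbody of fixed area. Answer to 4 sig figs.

P₂/P₁ ≈ 9.670

P ∝ T⁴, so P₂/P₁ = (T₂/T₁)⁴ = (966.0/547.8)⁴ = (1.76342)⁴ = 9.670.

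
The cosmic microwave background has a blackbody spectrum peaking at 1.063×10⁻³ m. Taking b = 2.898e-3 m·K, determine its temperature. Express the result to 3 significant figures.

T ≈ 2.73 K

Wien's law gives T = b/λ_max = (2.898×10⁻³ m·K)/(1.063×10⁻³ m) = 2.73 K.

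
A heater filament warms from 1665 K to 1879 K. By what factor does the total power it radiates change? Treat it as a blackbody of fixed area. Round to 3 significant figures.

P ∝ T⁴, so P₂/P₁ = (T₂/T₁)⁴ = (1879/1665)⁴ = (1.12853)⁴ = 1.62.

P₂/P₁ ≈ 1.62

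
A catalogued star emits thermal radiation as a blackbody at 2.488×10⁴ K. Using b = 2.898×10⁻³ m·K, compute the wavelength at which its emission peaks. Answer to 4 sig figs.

λ_max ≈ 116.5 nm

Wien's displacement law: λ_max = b/T = (2.898×10⁻³ m·K)/(2.488×10⁴ K) = 1.1648×10⁻⁷ m.
That is 116.5 nm, in the ultraviolet range.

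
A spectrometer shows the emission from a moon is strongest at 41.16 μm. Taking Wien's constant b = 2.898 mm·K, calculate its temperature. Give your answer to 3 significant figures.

T ≈ 70.4 K

Wien's law gives T = b/λ_max = (2.898×10⁻³ m·K)/(4.116×10⁻⁵ m) = 70.4 K.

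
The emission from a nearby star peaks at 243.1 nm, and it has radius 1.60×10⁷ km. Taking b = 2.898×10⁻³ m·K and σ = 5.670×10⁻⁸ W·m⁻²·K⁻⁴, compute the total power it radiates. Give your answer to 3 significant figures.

Wien's law: T = b/λ_max = 2.898×10⁻³/2.431×10⁻⁷ = 11921.0 K.
Surface area A = 4πR² = 4π(1.60×10¹⁰ m)² = 3.21699×10²¹ m².
Then P = σAT⁴ = 5.670×10⁻⁸×3.21699×10²¹×(11921.0)⁴ = 3.68×10³⁰ W.

P ≈ 3.68×10³⁰ W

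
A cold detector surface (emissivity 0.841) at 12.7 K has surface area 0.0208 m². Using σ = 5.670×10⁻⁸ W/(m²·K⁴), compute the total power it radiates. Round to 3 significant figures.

P ≈ 2.58×10⁻⁵ W

Area A = 0.0208 m².
P = εσAT⁴ = 0.841 × 5.670×10⁻⁸ × 0.0208 × (12.7)⁴ = 2.58×10⁻⁵ W.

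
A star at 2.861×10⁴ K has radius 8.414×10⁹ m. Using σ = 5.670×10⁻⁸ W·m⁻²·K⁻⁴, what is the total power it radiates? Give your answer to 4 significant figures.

Surface area A = 4πR² = 4π(8.414×10⁹ m)² = 8.89641×10²⁰ m².
P = σAT⁴ = 5.670×10⁻⁸ × 8.89641×10²⁰ × (2.861×10⁴)⁴ = 3.380×10³¹ W.

P ≈ 3.380×10³¹ W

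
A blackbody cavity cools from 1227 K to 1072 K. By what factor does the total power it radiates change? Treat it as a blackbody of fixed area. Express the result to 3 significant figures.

P₂/P₁ ≈ 0.583

P ∝ T⁴, so P₂/P₁ = (T₂/T₁)⁴ = (1072/1227)⁴ = (0.873676)⁴ = 0.583.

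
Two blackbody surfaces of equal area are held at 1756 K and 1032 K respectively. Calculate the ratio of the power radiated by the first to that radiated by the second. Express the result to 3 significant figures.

P₁/P₂ ≈ 8.38

With equal areas, P₁/P₂ = (T₁/T₂)⁴ = (1756/1032)⁴ = 8.38.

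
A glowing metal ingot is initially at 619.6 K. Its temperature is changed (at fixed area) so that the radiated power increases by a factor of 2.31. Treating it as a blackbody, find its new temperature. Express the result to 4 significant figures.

P ∝ T⁴, so T₂/T₁ = (P₂/P₁)^(1/4) = (2.31)^(1/4) = 1.23283.
T₂ = 619.6 × 1.23283 = 763.9 K.

T₂ ≈ 763.9 K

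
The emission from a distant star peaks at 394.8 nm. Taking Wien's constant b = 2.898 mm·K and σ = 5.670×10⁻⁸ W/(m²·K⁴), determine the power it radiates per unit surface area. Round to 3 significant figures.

I ≈ 1.65×10⁸ W/m²

Wien's law: T = b/λ_max = 2.898×10⁻³/3.948×10⁻⁷ = 7340.43 K.
Then I = σT⁴ = 5.670×10⁻⁸×(7340.43)⁴ = 1.65×10⁸ W/m².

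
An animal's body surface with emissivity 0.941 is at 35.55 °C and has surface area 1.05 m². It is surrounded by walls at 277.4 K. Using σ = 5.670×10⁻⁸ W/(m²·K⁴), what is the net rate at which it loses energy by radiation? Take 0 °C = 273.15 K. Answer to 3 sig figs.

Net loss ≈ 177 W

T = 35.55 °C + 273.15 = 308.70 K.
Area A = 1.05 m².
Net radiated power P_net = εσA(T⁴ − T₀⁴) = 0.941×5.670×10⁻⁸×1.05×(308.70⁴ − 277.4⁴).
T⁴ − T₀⁴ = 9.08127×10⁹ − 5.92142×10⁹ = 3.15985×10⁹ K⁴, so P_net = 177 W.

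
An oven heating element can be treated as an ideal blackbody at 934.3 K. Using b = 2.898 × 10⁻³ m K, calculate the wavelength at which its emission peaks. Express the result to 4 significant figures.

λ_max ≈ 3.102 μm

Wien's displacement law: λ_max = b/T = (2.898×10⁻³ m·K)/(934.3 K) = 3.1018×10⁻⁶ m.
That is 3.102 μm, in the infrared range.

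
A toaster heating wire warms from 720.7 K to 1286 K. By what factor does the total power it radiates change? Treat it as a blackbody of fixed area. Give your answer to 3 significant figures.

P₂/P₁ ≈ 10.1

P ∝ T⁴, so P₂/P₁ = (T₂/T₁)⁴ = (1286/720.7)⁴ = (1.78438)⁴ = 10.1.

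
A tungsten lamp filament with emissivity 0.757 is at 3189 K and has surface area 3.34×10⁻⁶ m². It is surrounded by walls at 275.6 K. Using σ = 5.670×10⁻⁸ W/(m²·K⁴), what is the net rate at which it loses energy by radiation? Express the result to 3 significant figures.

Area A = 3.34×10⁻⁶ m².
Net radiated power P_net = εσA(T⁴ − T₀⁴) = 0.757×5.670×10⁻⁸×3.34×10⁻⁶×(3189⁴ − 275.6⁴).
T⁴ − T₀⁴ = 1.03423×10¹⁴ − 5.76922×10⁹ = 1.03417×10¹⁴ K⁴, so P_net = 14.8 W.

Net loss ≈ 14.8 W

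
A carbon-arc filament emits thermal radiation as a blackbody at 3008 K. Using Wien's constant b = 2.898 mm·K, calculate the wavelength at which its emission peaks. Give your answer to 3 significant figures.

λ_max ≈ 0.963 μm

Wien's displacement law: λ_max = b/T = (2.898×10⁻³ m·K)/(3008 K) = 9.634×10⁻⁷ m.
That is 0.963 μm, in the infrared range.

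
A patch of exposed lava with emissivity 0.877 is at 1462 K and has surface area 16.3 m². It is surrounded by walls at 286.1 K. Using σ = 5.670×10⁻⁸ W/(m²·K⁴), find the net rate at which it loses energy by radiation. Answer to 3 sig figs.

Net loss ≈ 3.70×10⁶ W

Area A = 16.3 m².
Net radiated power P_net = εσA(T⁴ − T₀⁴) = 0.877×5.670×10⁻⁸×16.3×(1462⁴ − 286.1⁴).
T⁴ − T₀⁴ = 4.56867×10¹² − 6.69995×10⁹ = 4.56197×10¹² K⁴, so P_net = 3.70×10⁶ W.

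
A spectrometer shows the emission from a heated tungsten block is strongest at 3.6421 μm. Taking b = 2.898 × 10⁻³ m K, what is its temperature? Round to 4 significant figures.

Wien's law gives T = b/λ_max = (2.898×10⁻³ m·K)/(3.6421×10⁻⁶ m) = 795.7 K.

T ≈ 795.7 K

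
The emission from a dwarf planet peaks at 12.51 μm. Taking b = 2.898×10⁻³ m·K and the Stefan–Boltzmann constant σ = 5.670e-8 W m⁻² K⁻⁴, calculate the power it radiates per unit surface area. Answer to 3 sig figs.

Wien's law: T = b/λ_max = 2.898×10⁻³/1.251×10⁻⁵ = 231.655 K.
Then I = σT⁴ = 5.670×10⁻⁸×(231.655)⁴ = 163 W/m².

I ≈ 163 W/m²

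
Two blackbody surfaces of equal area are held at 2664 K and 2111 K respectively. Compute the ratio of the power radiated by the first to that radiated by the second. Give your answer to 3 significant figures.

P₁/P₂ ≈ 2.54

With equal areas, P₁/P₂ = (T₁/T₂)⁴ = (2664/2111)⁴ = 2.54.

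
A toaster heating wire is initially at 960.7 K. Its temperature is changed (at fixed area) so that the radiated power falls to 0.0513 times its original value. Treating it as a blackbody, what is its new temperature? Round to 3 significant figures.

T₂ ≈ 457 K

P ∝ T⁴, so T₂/T₁ = (P₂/P₁)^(1/4) = (0.0513)^(1/4) = 0.475915.
T₂ = 960.7 × 0.475915 = 457 K.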